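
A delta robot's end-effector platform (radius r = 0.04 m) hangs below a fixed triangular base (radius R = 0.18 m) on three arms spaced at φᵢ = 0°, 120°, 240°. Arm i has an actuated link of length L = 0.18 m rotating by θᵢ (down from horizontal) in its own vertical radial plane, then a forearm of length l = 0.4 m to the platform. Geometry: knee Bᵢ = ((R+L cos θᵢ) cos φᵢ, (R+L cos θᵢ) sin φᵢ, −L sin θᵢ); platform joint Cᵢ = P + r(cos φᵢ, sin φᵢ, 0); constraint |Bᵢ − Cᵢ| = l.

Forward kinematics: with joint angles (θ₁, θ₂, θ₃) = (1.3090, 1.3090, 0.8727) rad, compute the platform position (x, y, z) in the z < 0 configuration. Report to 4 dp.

(-0.0395, -0.0684, -0.4967)

φ1=0.0°: virtual centre (0.1866, 0.0000, -0.1739), radius l
φ2=120.0°: virtual centre (-0.0933, 0.1616, -0.1739), radius l
arm 3 at φ=240.0°: ρ3 = 0.2557;  centre 3 = (-0.1278, -0.2214, -0.1379)
|centre ₂|²−|centre ₁|² = 0.0000;  |centre ₃|²−|centre ₁|² = 0.0194
[-0.5598 0.3232 0.0000]·P = 0.0000;  [-0.6289 -0.4429 0.0719]·P = 0.0194
Cramer: x(z) = -0.0139+0.0515z;  y(z) = -0.0240+0.0893z
quadratic in z: (1.0106)z²+(0.3228)z+(-0.0890)=0, √Δ=0.6812 → z ∈ {-0.4967, 0.1773}; z = -0.4967 (taking z<0)
x = -0.0395, y = -0.0684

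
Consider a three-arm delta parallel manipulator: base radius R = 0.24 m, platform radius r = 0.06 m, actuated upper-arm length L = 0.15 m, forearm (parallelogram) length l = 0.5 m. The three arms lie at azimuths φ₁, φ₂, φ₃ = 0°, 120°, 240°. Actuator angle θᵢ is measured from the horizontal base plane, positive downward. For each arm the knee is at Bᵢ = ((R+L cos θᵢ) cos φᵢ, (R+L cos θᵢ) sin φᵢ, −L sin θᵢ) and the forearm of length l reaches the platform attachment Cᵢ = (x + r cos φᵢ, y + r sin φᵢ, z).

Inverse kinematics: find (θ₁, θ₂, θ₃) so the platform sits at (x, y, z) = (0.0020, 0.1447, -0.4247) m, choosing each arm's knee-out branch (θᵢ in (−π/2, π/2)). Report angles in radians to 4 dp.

φ1=0.0° → target in arm frame (0.0020, 0.1447)
  A=0.1780, B=-0.4247, C=(l²−L²−A²−y'²−z²)/(2L)=-0.0183
  √(A²+B²)=0.4605;  θ1 = -1.1739+1.6106 ≈ 0.4366
arm 2 (φ=120.0°): x'=0.1243, y'=-0.0741
  e−x'=0.0557;  (l²−L²−(e−x')²−y'²−z²)/2L = 0.1285
  γ=atan2(-0.4247,0.0557)=-1.4404;  ψ=arccos(0.2999)=1.2662;  θ2=γ+ψ≈-0.1742
rotate P by −φ3: (-0.1263, -0.0706, -0.4247)
  A cos θ + B sin θ = C:  0.3063·cos θ + -0.4247·sin θ = -0.1723
  θ3 = atan2(B,A) + arccos(C/0.5236) = 0.9601

θ₁ = 0.4366, θ₂ = -0.1742, θ₃ = 0.9601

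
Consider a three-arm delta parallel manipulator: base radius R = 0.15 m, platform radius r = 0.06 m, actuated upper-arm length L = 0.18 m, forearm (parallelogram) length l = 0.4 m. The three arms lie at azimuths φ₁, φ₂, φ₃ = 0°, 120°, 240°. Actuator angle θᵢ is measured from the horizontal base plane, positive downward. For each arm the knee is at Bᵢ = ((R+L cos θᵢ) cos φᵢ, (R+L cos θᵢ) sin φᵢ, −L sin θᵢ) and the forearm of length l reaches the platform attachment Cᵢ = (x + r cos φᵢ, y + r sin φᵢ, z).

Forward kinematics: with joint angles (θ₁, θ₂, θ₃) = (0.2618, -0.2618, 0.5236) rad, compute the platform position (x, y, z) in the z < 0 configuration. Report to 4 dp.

(-0.0159, 0.1006, -0.3142)

φ1=0.0°: virtual centre (0.2639, 0.0000, -0.0466), radius l
arm 2 at φ=120.0°: ρ2 = 0.2639;  O2 = (-0.1319, 0.2285, 0.0466)
φ3=240.0°: virtual centre (-0.1229, -0.2129, -0.0900), radius l
eliminate P² terms by subtracting sphere 1 from 2 and 3
plane₁₂: -0.7916x+0.4570y+0.1864z = 0.0000
Cramer: x(z) = 0.0021+0.0575z;  y(z) = 0.0037-0.3082z
quadratic in z: (1.0983)z²+(0.0608)z+(-0.0893)=0, √Δ=0.6294 → z ∈ {-0.3142, 0.2588}; z = -0.3142 (taking z<0)
x = -0.0159, y = 0.1006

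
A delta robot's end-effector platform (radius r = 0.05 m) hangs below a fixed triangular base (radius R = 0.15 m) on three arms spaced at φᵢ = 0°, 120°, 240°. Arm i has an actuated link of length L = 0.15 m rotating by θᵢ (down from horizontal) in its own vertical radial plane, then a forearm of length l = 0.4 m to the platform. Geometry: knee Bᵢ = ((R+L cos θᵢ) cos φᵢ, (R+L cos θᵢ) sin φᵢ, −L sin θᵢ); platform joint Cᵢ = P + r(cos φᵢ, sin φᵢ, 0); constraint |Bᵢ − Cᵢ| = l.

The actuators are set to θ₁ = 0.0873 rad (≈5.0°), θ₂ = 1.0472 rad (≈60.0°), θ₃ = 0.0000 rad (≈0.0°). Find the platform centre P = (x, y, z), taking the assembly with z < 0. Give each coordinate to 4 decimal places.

centre 1 = (0.2494·cos0.0°, 0.2494·sin0.0°, -0.0131) = (0.2494, 0.0000, -0.0131)
arm 2 at φ=120.0°: ρ2 = 0.1750;  centre 2 = (-0.0875, 0.1516, -0.1299)
centre 3 = (0.2500·cos240.0°, 0.2500·sin240.0°, 0.0000) = (-0.1250, -0.2165, 0.0000)
eliminate P² terms by subtracting sphere 1 from 2 and 3
[-0.6739 0.3031 -0.2337]·P = -0.0149;  [-0.7489 -0.4330 0.0262]·P = 0.0001
det = 0.5188;  x = 0.0124+-0.1797z,  y = -0.0216+0.3713z
into |P−centre ₁|² = l²: 1.1701z² + 0.0953z + -0.1032 = 0;  Δ = 0.4919;  z = -0.3404 or 0.2590 → z<0 root = -0.3404
x = 0.0735, y = -0.1480

(0.0735, -0.1480, -0.3404)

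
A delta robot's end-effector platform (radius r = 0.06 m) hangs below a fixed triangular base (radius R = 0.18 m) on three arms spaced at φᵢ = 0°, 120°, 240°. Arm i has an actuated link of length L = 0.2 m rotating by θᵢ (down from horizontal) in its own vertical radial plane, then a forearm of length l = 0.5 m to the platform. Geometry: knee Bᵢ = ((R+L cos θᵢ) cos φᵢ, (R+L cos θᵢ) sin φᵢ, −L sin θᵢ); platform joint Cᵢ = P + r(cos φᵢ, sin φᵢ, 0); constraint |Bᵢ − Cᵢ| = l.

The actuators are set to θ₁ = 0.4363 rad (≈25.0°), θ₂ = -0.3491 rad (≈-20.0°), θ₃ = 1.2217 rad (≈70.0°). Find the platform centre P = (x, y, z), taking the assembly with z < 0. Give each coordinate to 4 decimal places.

S1 = (0.3013·cos0.0°, 0.3013·sin0.0°, -0.0845) = (0.3013, 0.0000, -0.0845)
S2 = (0.3079·cos120.0°, 0.3079·sin120.0°, 0.0684) = (-0.1540, 0.2667, 0.0684)
φ3=240.0°: virtual centre (-0.0942, -0.1632, -0.1879), radius l
|S₂|²−|S₁|² = 0.0016;  |S₃|²−|S₁|² = -0.0271
plane₁₂: -0.9105x+0.5334y+0.3059z = 0.0016
det = 0.7190;  x = 0.0194+-0.0146z,  y = 0.0361+-0.5984z
sphere 1 gives Az²+Bz+C=0 with A=1.3583, B=0.1341, C=-0.1621;  B²−4AC=0.8986;  roots -0.3983, 0.2996;  negative root z = -0.3983
x = 0.0252, y = 0.2744

(0.0252, 0.2744, -0.3983)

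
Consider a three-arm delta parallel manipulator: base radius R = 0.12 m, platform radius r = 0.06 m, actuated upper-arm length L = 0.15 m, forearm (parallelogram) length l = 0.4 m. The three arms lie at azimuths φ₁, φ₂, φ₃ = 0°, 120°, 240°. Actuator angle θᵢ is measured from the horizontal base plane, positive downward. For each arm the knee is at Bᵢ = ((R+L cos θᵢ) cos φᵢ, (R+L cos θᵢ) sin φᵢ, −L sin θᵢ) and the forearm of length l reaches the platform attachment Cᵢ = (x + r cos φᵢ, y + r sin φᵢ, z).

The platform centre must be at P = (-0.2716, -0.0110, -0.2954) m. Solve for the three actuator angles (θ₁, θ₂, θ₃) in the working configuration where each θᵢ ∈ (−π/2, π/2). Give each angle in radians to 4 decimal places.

θ₁ = 1.3089, θ₂ = -0.0871, θ₃ = -0.1746

φ1=0.0° → target in arm frame (-0.2716, -0.0110)
  e−x'=0.3316;  (l²−L²−(e−x')²−y'²−z²)/2L = -0.1995
  θ1 = atan2(B,A) + arccos(C/0.4441) = 1.3089
rotate P by −φ2: (0.1263, 0.2407, -0.2954)
  e−x'=-0.0663;  (l²−L²−(e−x')²−y'²−z²)/2L = -0.0403
  γ=atan2(-0.2954,-0.0663)=-1.7915;  ψ=arccos(-0.1332)=1.7044;  θ2=γ+ψ≈-0.0871
φ3=240.0° → target in arm frame (0.1453, -0.2297)
  e−x'=-0.0853;  (l²−L²−(e−x')²−y'²−z²)/2L = -0.0327
  θ3 = atan2(B,A) + arccos(C/0.3075) = -0.1746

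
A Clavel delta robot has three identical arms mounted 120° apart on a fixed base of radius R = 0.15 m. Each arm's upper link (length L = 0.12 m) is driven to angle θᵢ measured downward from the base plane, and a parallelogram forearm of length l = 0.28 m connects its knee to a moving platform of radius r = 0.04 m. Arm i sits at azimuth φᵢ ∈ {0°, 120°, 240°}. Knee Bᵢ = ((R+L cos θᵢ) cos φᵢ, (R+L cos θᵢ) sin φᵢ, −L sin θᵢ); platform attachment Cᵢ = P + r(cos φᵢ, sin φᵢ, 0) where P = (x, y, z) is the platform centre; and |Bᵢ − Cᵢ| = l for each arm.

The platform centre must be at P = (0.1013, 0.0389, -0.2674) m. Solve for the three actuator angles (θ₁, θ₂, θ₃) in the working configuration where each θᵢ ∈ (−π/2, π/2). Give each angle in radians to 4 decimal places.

θ₁ = 0.1746, θ₂ = 0.9602, θ₃ = 1.3092

φ1=0.0° → target in arm frame (0.1013, 0.0389)
  A=0.0087, B=-0.2674, C=(l²−L²−A²−y'²−z²)/(2L)=-0.0379
  θ1 = atan2(B,A) + arccos(C/0.2675) = 0.1746
rotate P by −φ2: (-0.0170, -0.1072, -0.2674)
  A cos θ + B sin θ = C:  0.1270·cos θ + -0.2674·sin θ = -0.1463
  θ2 = atan2(B,A) + arccos(C/0.2960) = 0.9602
rotate P by −φ3: (-0.0843, 0.0683, -0.2674)
  e−x'=0.1943;  (l²−L²−(e−x')²−y'²−z²)/2L = -0.2081
  √(A²+B²)=0.3306;  θ3 = -0.9423+2.2516 ≈ 1.3092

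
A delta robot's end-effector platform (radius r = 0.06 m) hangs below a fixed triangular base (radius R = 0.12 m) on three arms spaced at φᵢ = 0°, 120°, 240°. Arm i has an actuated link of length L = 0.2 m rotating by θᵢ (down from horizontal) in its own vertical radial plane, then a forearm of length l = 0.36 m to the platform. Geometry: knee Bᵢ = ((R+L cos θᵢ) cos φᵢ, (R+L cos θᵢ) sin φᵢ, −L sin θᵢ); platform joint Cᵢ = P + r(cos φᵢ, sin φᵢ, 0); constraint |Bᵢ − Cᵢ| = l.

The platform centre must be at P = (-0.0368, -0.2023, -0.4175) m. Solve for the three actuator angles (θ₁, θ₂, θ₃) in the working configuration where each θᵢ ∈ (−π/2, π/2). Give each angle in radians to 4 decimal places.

rotate P by −φ1: (-0.0368, -0.2023, -0.4175)
  A=0.0968, B=-0.4175, C=(l²−L²−A²−y'²−z²)/(2L)=-0.3375
  θ1 = atan2(B,A) + arccos(C/0.4286) = 1.1346
arm 2 (φ=120.0°): x'=-0.1568, y'=0.1330
  A=0.2168, B=-0.4175, C=(l²−L²−A²−y'²−z²)/(2L)=-0.3735
  θ2 = atan2(B,A) + arccos(C/0.4704) = 1.3962
rotate P by −φ3: (0.1936, 0.0693, -0.4175)
  e−x'=-0.1336;  (l²−L²−(e−x')²−y'²−z²)/2L = -0.2684
  θ3 = atan2(B,A) + arccos(C/0.4384) = 0.3492

θ₁ = 1.1346, θ₂ = 1.3962, θ₃ = 0.3492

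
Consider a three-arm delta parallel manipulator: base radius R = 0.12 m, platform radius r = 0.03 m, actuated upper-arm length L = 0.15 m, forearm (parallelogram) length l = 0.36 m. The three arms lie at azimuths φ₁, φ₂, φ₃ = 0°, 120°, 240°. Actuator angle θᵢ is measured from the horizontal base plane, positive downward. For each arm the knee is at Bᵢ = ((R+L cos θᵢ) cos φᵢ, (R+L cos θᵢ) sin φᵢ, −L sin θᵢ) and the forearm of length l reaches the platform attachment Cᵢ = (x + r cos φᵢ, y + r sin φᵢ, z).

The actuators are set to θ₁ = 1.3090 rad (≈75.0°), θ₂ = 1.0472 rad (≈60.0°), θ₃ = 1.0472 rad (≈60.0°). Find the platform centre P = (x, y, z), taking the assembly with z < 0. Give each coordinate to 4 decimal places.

O1 = (0.1288·cos0.0°, 0.1288·sin0.0°, -0.1449) = (0.1288, 0.0000, -0.1449)
O2 = (0.1650·cos120.0°, 0.1650·sin120.0°, -0.1299) = (-0.0825, 0.1429, -0.1299)
φ3=240.0°: virtual centre (-0.0825, -0.1429, -0.1299), radius l
eliminate P² terms by subtracting sphere 1 from 2 and 3
linear system: -0.4226x+0.2858y = 0.0065−0.0300z; -0.4226x+-0.2858y = 0.0065−0.0300z
Cramer: x(z) = -0.0154+0.0709z;  y(z) = 0.0000-0.0000z
into |P−O₁|² = l²: 1.0050z² + 0.2693z + -0.0878 = 0;  Δ = 0.4255;  z = -0.4585 or 0.1905 → z<0 root = -0.4585
x = -0.0479, y = 0.0000

(-0.0479, 0.0000, -0.4585)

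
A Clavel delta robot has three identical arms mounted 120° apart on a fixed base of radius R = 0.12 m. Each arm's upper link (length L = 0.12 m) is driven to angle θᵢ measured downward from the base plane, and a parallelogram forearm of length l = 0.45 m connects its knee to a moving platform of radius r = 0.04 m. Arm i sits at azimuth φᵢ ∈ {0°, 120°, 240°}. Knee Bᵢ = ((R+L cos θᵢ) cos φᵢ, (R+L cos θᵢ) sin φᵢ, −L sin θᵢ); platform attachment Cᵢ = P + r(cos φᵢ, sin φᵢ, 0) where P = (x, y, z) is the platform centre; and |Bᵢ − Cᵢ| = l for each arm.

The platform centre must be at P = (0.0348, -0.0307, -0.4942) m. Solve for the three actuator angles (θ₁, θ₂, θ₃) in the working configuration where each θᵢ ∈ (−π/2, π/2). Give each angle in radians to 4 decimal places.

θ₁ = 0.6106, θ₂ = 0.8726, θ₃ = 0.6981

arm 1 (φ=0.0°): x'=0.0348, y'=-0.0307
  A cos θ + B sin θ = C:  0.0452·cos θ + -0.4942·sin θ = -0.2463
  θ1 = atan2(B,A) + arccos(C/0.4963) = 0.6106
rotate P by −φ2: (-0.0440, -0.0148, -0.4942)
  e−x'=0.1240;  (l²−L²−(e−x')²−y'²−z²)/2L = -0.2989
  √(A²+B²)=0.5095;  θ2 = -1.3250+2.1976 ≈ 0.8726
φ3=240.0° → target in arm frame (0.0092, 0.0455)
  A=0.0708, B=-0.4942, C=(l²−L²−A²−y'²−z²)/(2L)=-0.2634
  √(A²+B²)=0.4992;  θ3 = -1.4285+2.1266 ≈ 0.6981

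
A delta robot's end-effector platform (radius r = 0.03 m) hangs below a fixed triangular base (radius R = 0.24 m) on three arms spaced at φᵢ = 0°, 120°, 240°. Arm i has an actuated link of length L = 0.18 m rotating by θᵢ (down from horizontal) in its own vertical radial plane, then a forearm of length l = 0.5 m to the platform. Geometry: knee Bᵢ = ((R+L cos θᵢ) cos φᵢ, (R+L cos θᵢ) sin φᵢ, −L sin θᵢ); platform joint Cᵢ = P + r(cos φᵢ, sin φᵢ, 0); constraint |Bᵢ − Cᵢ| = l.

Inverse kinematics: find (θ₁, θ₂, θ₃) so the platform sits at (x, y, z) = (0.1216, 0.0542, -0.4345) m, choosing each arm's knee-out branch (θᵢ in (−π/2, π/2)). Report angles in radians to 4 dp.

θ₁ = 0.0873, θ₂ = 0.6983, θ₃ = 1.0472

φ1=0.0° → target in arm frame (0.1216, 0.0542)
  A=0.0884, B=-0.4345, C=(l²−L²−A²−y'²−z²)/(2L)=0.0502
  θ1 = atan2(B,A) + arccos(C/0.4434) = 0.0873
rotate P by −φ2: (-0.0139, -0.1324, -0.4345)
  e−x'=0.2239;  (l²−L²−(e−x')²−y'²−z²)/2L = -0.1079
  √(A²+B²)=0.4888;  θ2 = -1.0951+1.7933 ≈ 0.6983
arm 3 (φ=240.0°): x'=-0.1077, y'=0.0782
  A=0.3177, B=-0.4345, C=(l²−L²−A²−y'²−z²)/(2L)=-0.2174
  γ=atan2(-0.4345,0.3177)=-0.9394;  ψ=arccos(-0.4039)=1.9866;  θ3=γ+ψ≈1.0472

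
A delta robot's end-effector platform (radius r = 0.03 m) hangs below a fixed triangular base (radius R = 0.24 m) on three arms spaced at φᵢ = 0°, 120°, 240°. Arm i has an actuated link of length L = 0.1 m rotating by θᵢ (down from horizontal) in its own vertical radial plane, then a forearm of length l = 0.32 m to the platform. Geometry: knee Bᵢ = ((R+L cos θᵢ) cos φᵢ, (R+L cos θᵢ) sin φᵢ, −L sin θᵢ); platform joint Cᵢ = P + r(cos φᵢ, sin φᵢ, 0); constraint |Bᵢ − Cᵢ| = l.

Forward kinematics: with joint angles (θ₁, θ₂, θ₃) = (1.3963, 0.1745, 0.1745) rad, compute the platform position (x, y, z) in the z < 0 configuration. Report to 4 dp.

φ1=0.0°: virtual centre (0.2274, 0.0000, -0.0985), radius l
S2 = (0.3085·cos120.0°, 0.3085·sin120.0°, -0.0174) = (-0.1542, 0.2672, -0.0174)
S3 = (0.3085·cos240.0°, 0.3085·sin240.0°, -0.0174) = (-0.1542, -0.2672, -0.0174)
|S₂|²−|S₁|² = 0.0341;  |S₃|²−|S₁|² = 0.0341
linear system: -0.7632x+0.5343y = 0.0341−0.1622z; -0.7632x+-0.5343y = 0.0341−0.1622z
det = 0.8156;  x = -0.0446+0.2126z,  y = 0.0000+0.0000z
sphere 1 gives Az²+Bz+C=0 with A=1.0452, B=0.0813, C=-0.0187;  B²−4AC=0.0849;  roots -0.1783, 0.1005;  negative root z = -0.1783
x = -0.0825, y = 0.0000

(-0.0825, 0.0000, -0.1783)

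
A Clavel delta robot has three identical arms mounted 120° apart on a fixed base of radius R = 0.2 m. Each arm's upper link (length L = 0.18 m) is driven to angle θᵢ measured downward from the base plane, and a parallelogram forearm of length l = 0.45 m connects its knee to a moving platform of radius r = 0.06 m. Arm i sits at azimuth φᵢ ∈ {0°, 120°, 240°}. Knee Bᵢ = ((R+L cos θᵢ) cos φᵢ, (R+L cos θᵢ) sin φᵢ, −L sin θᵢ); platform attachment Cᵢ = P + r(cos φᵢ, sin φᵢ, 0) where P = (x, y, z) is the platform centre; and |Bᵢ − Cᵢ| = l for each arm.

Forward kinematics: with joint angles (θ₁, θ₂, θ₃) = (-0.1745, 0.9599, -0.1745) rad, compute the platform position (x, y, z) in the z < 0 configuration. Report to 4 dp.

(0.0851, -0.1475, -0.3249)

φ1=0.0°: virtual centre (0.3173, 0.0000, 0.0313), radius l
φ2=120.0°: virtual centre (-0.1216, 0.2107, -0.1474), radius l
arm 3 at φ=240.0°: ρ3 = 0.3173;  S3 = (-0.1586, -0.2748, 0.0313)
eliminate P² terms by subtracting sphere 1 from 2 and 3
[-0.8778 0.4213 -0.3574]·P = -0.0207;  [-0.9518 -0.5495 0.0000]·P = 0.0000
Cramer: x(z) = 0.0129-0.2223z;  y(z) = -0.0223+0.3851z
into |P−S₁|² = l²: 1.1977z² + 0.0556z + -0.1084 = 0;  Δ = 0.5223;  z = -0.3249 or 0.2785 → z<0 root = -0.3249
x = 0.0851, y = -0.1475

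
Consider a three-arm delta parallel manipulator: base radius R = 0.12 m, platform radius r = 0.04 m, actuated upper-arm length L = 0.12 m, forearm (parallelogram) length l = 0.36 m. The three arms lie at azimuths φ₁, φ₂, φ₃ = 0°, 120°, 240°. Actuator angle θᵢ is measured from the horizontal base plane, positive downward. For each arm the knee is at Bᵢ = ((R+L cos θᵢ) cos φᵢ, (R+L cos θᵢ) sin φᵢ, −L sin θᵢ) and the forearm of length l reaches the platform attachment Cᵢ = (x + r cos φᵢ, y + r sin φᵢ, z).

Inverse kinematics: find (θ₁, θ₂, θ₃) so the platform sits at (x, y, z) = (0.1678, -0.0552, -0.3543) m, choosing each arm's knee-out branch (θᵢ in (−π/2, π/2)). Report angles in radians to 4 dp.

arm 1 (φ=0.0°): x'=0.1678, y'=-0.0552
  A cos θ + B sin θ = C:  -0.0878·cos θ + -0.3543·sin θ = -0.0879
  √(A²+B²)=0.3650;  θ1 = -1.8137+1.8139 ≈ 0.0001
φ2=120.0° → target in arm frame (-0.1317, -0.1177)
  A=0.2117, B=-0.3543, C=(l²−L²−A²−y'²−z²)/(2L)=-0.2875
  √(A²+B²)=0.4127;  θ2 = -1.0322+2.3415 ≈ 1.3093
rotate P by −φ3: (-0.0361, 0.1729, -0.3543)
  A=0.1161, B=-0.3543, C=(l²−L²−A²−y'²−z²)/(2L)=-0.2238
  √(A²+B²)=0.3728;  θ3 = -1.2541+2.2146 ≈ 0.9604

θ₁ = 0.0001, θ₂ = 1.3093, θ₃ = 0.9604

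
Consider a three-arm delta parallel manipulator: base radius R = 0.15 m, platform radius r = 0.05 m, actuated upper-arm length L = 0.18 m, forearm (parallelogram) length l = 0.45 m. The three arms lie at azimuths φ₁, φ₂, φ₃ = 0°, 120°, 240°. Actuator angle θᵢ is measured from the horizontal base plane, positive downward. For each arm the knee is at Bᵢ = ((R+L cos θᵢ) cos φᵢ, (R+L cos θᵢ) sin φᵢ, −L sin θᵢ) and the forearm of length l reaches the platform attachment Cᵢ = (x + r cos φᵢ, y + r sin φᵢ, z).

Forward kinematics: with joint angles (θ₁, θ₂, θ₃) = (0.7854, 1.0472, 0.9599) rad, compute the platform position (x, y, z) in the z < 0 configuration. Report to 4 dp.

O1 = (0.2273·cos0.0°, 0.2273·sin0.0°, -0.1273) = (0.2273, 0.0000, -0.1273)
arm 2 at φ=120.0°: e+L cos θ2 = 0.1900;  O2 = (-0.0950, 0.1645, -0.1559)
φ3=240.0°: virtual centre (-0.1016, -0.1760, -0.1474), radius l
eliminate P² terms by subtracting sphere 1 from 2 and 3
plane₁₂: -0.6446x+0.3291y+-0.0572z = -0.0075
det = 0.4434;  x = 0.0095+-0.0754z,  y = -0.0041+0.0263z
sphere 1 gives Az²+Bz+C=0 with A=1.0064, B=0.2872, C=-0.1388;  B²−4AC=0.6414;  roots -0.5406, 0.2552;  negative root z = -0.5406
x = 0.0502, y = -0.0183

(0.0502, -0.0183, -0.5406)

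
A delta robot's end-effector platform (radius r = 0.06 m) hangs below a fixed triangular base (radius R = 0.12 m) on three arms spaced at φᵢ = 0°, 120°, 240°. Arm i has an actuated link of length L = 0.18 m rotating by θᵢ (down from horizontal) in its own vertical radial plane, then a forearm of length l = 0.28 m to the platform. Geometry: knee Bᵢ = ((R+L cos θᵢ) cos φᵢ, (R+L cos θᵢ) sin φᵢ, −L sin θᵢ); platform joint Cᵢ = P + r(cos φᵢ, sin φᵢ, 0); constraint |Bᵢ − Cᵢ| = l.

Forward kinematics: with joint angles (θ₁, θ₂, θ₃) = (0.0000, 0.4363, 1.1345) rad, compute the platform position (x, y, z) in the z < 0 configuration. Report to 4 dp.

(0.1036, 0.0944, -0.2256)

arm 1 at φ=0.0°: ρ1 = 0.2400;  O1 = (0.2400, 0.0000, 0.0000)
O2 = (0.2231·cos120.0°, 0.2231·sin120.0°, -0.0761) = (-0.1116, 0.1932, -0.0761)
arm 3 at φ=240.0°: ρ3 = 0.1361;  O3 = (-0.0680, -0.1178, -0.1631)
eliminate P² terms by subtracting sphere 1 from 2 and 3
[-0.7031 0.3865 -0.1521]·P = -0.0020;  [-0.6161 -0.2357 -0.3263]·P = -0.0125
Cramer: x(z) = 0.0131-0.4011z;  y(z) = 0.0186-0.3360z
quadratic in z: (1.2738)z²+(0.1695)z+(-0.0266)=0, √Δ=0.4051 → z ∈ {-0.2256, 0.0925}; z = -0.2256 (taking z<0)
x = 0.1036, y = 0.0944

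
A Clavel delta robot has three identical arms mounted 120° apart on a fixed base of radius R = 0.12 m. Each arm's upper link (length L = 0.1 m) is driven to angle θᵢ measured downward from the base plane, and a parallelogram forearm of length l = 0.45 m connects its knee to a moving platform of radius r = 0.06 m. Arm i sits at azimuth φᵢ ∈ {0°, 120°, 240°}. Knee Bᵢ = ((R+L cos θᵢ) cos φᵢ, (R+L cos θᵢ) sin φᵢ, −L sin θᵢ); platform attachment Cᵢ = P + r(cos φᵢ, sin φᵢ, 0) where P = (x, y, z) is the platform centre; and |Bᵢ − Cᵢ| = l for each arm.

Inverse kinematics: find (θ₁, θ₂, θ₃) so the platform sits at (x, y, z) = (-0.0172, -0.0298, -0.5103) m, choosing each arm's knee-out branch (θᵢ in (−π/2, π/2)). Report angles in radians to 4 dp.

θ₁ = 0.9600, θ₂ = 0.9601, θ₃ = 0.7856

arm 1 (φ=0.0°): x'=-0.0172, y'=-0.0298
  A=0.0772, B=-0.5103, C=(l²−L²−A²−y'²−z²)/(2L)=-0.3738
  √(A²+B²)=0.5161;  θ1 = -1.4207+2.3807 ≈ 0.9600
φ2=120.0° → target in arm frame (-0.0172, 0.0298)
  A cos θ + B sin θ = C:  0.0772·cos θ + -0.5103·sin θ = -0.3738
  √(A²+B²)=0.5161;  θ2 = -1.4206+2.3807 ≈ 0.9601
arm 3 (φ=240.0°): x'=0.0344, y'=0.0000
  A=0.0256, B=-0.5103, C=(l²−L²−A²−y'²−z²)/(2L)=-0.3428
  √(A²+B²)=0.5109;  θ3 = -1.5207+2.3063 ≈ 0.7856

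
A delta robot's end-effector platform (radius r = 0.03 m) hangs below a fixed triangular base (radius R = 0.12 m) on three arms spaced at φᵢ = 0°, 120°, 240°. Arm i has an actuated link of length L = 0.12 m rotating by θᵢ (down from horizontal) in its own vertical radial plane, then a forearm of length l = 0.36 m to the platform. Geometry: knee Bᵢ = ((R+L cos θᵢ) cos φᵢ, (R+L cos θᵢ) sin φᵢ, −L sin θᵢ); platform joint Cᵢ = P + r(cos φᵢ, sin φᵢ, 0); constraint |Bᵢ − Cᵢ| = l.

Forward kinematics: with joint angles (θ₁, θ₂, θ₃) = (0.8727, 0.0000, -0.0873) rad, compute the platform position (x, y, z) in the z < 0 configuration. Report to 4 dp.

S1 = (0.1671·cos0.0°, 0.1671·sin0.0°, -0.0919) = (0.1671, 0.0000, -0.0919)
S2 = (0.2100·cos120.0°, 0.2100·sin120.0°, 0.0000) = (-0.1050, 0.1819, 0.0000)
S3 = (0.2095·cos240.0°, 0.2095·sin240.0°, 0.0105) = (-0.1048, -0.1815, 0.0105)
eliminate P² terms by subtracting sphere 1 from 2 and 3
linear system: -0.5443x+0.3637y = 0.0077−0.1839z; -0.5438x+-0.3629y = 0.0076−0.2048z
Cramer: x(z) = -0.0141+0.3572z;  y(z) = 0.0001+0.0290z
sphere 1 gives Az²+Bz+C=0 with A=1.1284, B=0.0544, C=-0.0883;  B²−4AC=0.4015;  roots -0.3049, 0.2567;  negative root z = -0.3049
x = -0.1230, y = -0.0087

(-0.1230, -0.0087, -0.3049)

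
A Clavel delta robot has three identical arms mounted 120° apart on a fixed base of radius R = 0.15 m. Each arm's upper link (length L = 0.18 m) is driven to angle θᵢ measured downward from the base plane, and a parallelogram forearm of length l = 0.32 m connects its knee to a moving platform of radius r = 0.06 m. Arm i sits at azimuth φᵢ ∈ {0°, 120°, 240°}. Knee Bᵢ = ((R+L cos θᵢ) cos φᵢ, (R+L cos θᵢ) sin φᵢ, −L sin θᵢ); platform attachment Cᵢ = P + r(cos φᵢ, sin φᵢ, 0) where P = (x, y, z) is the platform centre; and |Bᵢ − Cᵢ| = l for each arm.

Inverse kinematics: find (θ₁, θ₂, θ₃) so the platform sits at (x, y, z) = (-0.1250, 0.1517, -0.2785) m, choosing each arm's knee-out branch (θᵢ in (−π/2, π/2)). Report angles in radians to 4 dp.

θ₁ = 1.3089, θ₂ = -0.1747, θ₃ = 1.1345

rotate P by −φ1: (-0.1250, 0.1517, -0.2785)
  A=0.2150, B=-0.2785, C=(l²−L²−A²−y'²−z²)/(2L)=-0.2133
  θ1 = atan2(B,A) + arccos(C/0.3518) = 1.3089
rotate P by −φ2: (0.1939, 0.0324, -0.2785)
  A cos θ + B sin θ = C:  -0.1039·cos θ + -0.2785·sin θ = -0.0539
  √(A²+B²)=0.2972;  θ2 = -1.9278+1.7531 ≈ -0.1747
rotate P by −φ3: (-0.0689, -0.1841, -0.2785)
  A cos θ + B sin θ = C:  0.1589·cos θ + -0.2785·sin θ = -0.1853
  θ3 = atan2(B,A) + arccos(C/0.3206) = 1.1345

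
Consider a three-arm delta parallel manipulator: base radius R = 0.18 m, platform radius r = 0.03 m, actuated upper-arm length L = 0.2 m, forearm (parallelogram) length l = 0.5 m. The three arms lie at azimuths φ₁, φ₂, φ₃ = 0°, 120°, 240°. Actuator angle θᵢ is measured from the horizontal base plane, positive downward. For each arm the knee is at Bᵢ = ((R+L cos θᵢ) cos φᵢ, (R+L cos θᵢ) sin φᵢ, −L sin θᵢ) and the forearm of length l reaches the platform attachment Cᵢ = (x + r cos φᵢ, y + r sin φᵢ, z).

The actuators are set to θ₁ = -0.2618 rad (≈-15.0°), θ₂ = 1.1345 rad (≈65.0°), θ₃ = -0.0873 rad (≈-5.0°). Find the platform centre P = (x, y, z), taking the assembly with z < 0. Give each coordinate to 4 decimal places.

(0.1335, -0.1907, -0.3601)

φ1=0.0°: virtual centre (0.3432, 0.0000, 0.0518), radius l
centre 2 = (0.2345·cos120.0°, 0.2345·sin120.0°, -0.1813) = (-0.1173, 0.2031, -0.1813)
centre 3 = (0.3492·cos240.0°, 0.3492·sin240.0°, 0.0174) = (-0.1746, -0.3024, 0.0174)
eliminate P² terms by subtracting sphere 1 from 2 and 3
linear system: -0.9209x+0.4062y = -0.0326−-0.4661z; -1.0356x+-0.6049y = 0.0018−-0.0687z
Cramer: x(z) = 0.0194-0.3169z;  y(z) = -0.0362+0.4290z
into |P−centre ₁|² = l²: 1.2844z² + 0.0706z + -0.1412 = 0;  Δ = 0.7303;  z = -0.3601 or 0.3052 → z<0 root = -0.3601
x = 0.1335, y = -0.1907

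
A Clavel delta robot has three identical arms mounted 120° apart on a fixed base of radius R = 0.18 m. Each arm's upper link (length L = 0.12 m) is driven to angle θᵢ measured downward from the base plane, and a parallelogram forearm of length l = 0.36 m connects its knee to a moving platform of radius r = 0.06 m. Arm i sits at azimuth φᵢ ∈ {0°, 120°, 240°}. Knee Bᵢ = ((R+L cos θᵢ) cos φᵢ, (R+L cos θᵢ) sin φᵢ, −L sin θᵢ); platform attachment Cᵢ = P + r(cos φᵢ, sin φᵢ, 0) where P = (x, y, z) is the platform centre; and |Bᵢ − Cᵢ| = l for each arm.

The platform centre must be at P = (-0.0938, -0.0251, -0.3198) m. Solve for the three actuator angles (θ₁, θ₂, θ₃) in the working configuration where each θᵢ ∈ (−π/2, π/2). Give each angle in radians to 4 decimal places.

rotate P by −φ1: (-0.0938, -0.0251, -0.3198)
  A cos θ + B sin θ = C:  0.2138·cos θ + -0.3198·sin θ = -0.1392
  θ1 = atan2(B,A) + arccos(C/0.3847) = 0.9596
arm 2 (φ=120.0°): x'=0.0252, y'=0.0938
  e−x'=0.0948;  (l²−L²−(e−x')²−y'²−z²)/2L = -0.0203
  γ=atan2(-0.3198,0.0948)=-1.2825;  ψ=arccos(-0.0607)=1.6316;  θ2=γ+ψ≈0.3491
arm 3 (φ=240.0°): x'=0.0686, y'=-0.0687
  A=0.0514, B=-0.3198, C=(l²−L²−A²−y'²−z²)/(2L)=0.0232
  θ3 = atan2(B,A) + arccos(C/0.3239) = 0.0875

θ₁ = 0.9596, θ₂ = 0.3491, θ₃ = 0.0875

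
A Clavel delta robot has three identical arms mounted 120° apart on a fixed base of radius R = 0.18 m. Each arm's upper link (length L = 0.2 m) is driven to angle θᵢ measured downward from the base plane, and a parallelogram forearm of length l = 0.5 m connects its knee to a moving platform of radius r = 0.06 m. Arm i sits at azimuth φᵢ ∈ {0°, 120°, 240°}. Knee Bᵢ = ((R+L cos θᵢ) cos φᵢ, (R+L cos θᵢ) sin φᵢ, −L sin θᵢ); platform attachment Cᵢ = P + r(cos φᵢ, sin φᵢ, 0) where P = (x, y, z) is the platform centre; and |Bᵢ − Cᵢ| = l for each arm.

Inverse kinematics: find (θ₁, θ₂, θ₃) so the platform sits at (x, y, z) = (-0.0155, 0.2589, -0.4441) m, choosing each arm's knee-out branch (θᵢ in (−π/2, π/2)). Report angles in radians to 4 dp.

φ1=0.0° → target in arm frame (-0.0155, 0.2589)
  A=0.1355, B=-0.4441, C=(l²−L²−A²−y'²−z²)/(2L)=-0.1815
  γ=atan2(-0.4441,0.1355)=-1.2747;  ψ=arccos(-0.3910)=1.9725;  θ1=γ+ψ≈0.6978
arm 2 (φ=120.0°): x'=0.2320, y'=-0.1160
  e−x'=-0.1120;  (l²−L²−(e−x')²−y'²−z²)/2L = -0.0331
  γ=atan2(-0.4441,-0.1120)=-1.8178;  ψ=arccos(-0.0722)=1.6430;  θ2=γ+ψ≈-0.1747
rotate P by −φ3: (-0.2165, -0.1429, -0.4441)
  e−x'=0.3365;  (l²−L²−(e−x')²−y'²−z²)/2L = -0.3021
  θ3 = atan2(B,A) + arccos(C/0.5572) = 1.2215

θ₁ = 0.6978, θ₂ = -0.1747, θ₃ = 1.2215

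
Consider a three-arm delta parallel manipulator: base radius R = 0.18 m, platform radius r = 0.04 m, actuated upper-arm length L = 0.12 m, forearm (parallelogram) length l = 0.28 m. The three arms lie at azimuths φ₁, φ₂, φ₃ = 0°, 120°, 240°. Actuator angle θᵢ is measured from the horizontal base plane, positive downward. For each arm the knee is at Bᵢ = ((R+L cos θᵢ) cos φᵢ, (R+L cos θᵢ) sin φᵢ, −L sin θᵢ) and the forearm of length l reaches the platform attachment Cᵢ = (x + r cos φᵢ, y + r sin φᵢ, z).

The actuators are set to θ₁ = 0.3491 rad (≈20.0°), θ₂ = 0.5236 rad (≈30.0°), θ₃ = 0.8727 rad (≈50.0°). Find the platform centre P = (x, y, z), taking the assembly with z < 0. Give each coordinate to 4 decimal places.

φ1=0.0°: virtual centre (0.2528, 0.0000, -0.0410), radius l
φ2=120.0°: virtual centre (-0.1220, 0.2112, -0.0600), radius l
φ3=240.0°: virtual centre (-0.1086, -0.1880, -0.0919), radius l
subtract pairs → two planes through P
linear system: -0.7494x+0.4225y = -0.0025−-0.0379z; -0.7227x+-0.3761y = -0.0100−-0.1018z
Cramer: x(z) = 0.0088-0.0975z;  y(z) = 0.0097-0.0832z
quadratic in z: (1.0164)z²+(0.1281)z+(-0.0171)=0, √Δ=0.2930 → z ∈ {-0.2071, 0.0812}; z = -0.2071 (taking z<0)
x = 0.0290, y = 0.0269

(0.0290, 0.0269, -0.2071)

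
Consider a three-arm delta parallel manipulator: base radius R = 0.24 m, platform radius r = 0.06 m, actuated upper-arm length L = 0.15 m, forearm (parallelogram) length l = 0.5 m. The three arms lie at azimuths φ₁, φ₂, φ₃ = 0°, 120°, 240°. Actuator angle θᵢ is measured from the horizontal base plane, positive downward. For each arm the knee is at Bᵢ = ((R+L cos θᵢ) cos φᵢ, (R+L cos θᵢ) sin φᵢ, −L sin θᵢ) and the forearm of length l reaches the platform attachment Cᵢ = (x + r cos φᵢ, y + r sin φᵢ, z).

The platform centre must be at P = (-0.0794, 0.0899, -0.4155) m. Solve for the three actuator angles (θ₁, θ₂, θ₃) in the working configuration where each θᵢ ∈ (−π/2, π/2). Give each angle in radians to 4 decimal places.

φ1=0.0° → target in arm frame (-0.0794, 0.0899)
  A=0.2594, B=-0.4155, C=(l²−L²−A²−y'²−z²)/(2L)=-0.0684
  γ=atan2(-0.4155,0.2594)=-1.0127;  ψ=arccos(-0.1396)=1.7108;  θ1=γ+ψ≈0.6981
φ2=120.0° → target in arm frame (0.1176, 0.0238)
  A=0.0624, B=-0.4155, C=(l²−L²−A²−y'²−z²)/(2L)=0.1680
  θ2 = atan2(B,A) + arccos(C/0.4202) = -0.2621
arm 3 (φ=240.0°): x'=-0.0382, y'=-0.1137
  A cos θ + B sin θ = C:  0.2182·cos θ + -0.4155·sin θ = -0.0189
  √(A²+B²)=0.4693;  θ3 = -1.0873+1.6110 ≈ 0.5237

θ₁ = 0.6981, θ₂ = -0.2621, θ₃ = 0.5237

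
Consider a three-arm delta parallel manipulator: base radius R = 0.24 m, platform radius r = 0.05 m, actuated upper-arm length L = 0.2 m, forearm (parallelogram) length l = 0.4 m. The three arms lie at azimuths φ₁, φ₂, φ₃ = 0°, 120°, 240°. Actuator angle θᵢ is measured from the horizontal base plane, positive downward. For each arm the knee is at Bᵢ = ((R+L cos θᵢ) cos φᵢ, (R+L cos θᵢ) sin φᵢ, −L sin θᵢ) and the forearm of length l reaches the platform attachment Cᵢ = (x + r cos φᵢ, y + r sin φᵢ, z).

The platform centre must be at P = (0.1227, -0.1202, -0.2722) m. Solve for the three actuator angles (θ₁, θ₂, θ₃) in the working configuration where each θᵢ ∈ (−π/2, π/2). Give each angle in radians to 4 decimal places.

arm 1 (φ=0.0°): x'=0.1227, y'=-0.1202
  A=0.0673, B=-0.2722, C=(l²−L²−A²−y'²−z²)/(2L)=0.0673
  θ1 = atan2(B,A) + arccos(C/0.2804) = -0.0001
φ2=120.0° → target in arm frame (-0.1654, -0.0462)
  A cos θ + B sin θ = C:  0.3554·cos θ + -0.2722·sin θ = -0.2064
  γ=atan2(-0.2722,0.3554)=-0.6535;  ψ=arccos(-0.4611)=2.0500;  θ2=γ+ψ≈1.3964
φ3=240.0° → target in arm frame (0.0427, 0.1664)
  A cos θ + B sin θ = C:  0.1473·cos θ + -0.2722·sin θ = -0.0086
  γ=atan2(-0.2722,0.1473)=-1.0749;  ψ=arccos(-0.0279)=1.5987;  θ3=γ+ψ≈0.5238

θ₁ = -0.0001, θ₂ = 1.3964, θ₃ = 0.5238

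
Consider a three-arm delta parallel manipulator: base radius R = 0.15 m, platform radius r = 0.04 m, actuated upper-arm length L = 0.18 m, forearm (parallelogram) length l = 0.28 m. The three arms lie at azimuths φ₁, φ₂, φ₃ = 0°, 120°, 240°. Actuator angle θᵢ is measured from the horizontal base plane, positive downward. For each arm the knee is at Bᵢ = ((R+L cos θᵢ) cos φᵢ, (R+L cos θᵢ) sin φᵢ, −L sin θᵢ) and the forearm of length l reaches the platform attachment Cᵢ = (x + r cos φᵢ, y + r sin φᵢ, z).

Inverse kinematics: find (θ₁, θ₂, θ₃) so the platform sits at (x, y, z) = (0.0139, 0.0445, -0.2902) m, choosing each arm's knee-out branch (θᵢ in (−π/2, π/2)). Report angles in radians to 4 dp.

θ₁ = 0.7856, θ₂ = 0.6982, θ₃ = 1.0473

arm 1 (φ=0.0°): x'=0.0139, y'=0.0445
  e−x'=0.0961;  (l²−L²−(e−x')²−y'²−z²)/2L = -0.1373
  θ1 = atan2(B,A) + arccos(C/0.3057) = 0.7856
arm 2 (φ=120.0°): x'=0.0316, y'=-0.0343
  A cos θ + B sin θ = C:  0.0784·cos θ + -0.2902·sin θ = -0.1265
  √(A²+B²)=0.3006;  θ2 = -1.3069+2.0051 ≈ 0.6982
φ3=240.0° → target in arm frame (-0.0455, -0.0102)
  A cos θ + B sin θ = C:  0.1555·cos θ + -0.2902·sin θ = -0.1736
  θ3 = atan2(B,A) + arccos(C/0.3292) = 1.0473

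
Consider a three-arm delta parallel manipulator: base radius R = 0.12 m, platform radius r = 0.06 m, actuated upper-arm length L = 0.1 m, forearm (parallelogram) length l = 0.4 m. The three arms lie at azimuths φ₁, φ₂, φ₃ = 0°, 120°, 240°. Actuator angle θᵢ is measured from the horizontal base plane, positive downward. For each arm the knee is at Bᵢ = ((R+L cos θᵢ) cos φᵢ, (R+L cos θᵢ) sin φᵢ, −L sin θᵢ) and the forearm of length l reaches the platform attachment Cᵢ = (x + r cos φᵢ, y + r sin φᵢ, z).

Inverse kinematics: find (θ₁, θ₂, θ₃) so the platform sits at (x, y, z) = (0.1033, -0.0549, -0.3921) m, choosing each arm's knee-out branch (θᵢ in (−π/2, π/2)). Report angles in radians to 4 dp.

arm 1 (φ=0.0°): x'=0.1033, y'=-0.0549
  e−x'=-0.0433;  (l²−L²−(e−x')²−y'²−z²)/2L = -0.0432
  γ=atan2(-0.3921,-0.0433)=-1.6808;  ψ=arccos(-0.1094)=1.6804;  θ1=γ+ψ≈-0.0004
φ2=120.0° → target in arm frame (-0.0992, -0.0620)
  A cos θ + B sin θ = C:  0.1592·cos θ + -0.3921·sin θ = -0.1647
  θ2 = atan2(B,A) + arccos(C/0.4232) = 0.7853
φ3=240.0° → target in arm frame (-0.0041, 0.1169)
  A cos θ + B sin θ = C:  0.0641·cos θ + -0.3921·sin θ = -0.1076
  γ=atan2(-0.3921,0.0641)=-1.4087;  ψ=arccos(-0.2708)=1.8450;  θ3=γ+ψ≈0.4363

θ₁ = -0.0004, θ₂ = 0.7853, θ₃ = 0.4363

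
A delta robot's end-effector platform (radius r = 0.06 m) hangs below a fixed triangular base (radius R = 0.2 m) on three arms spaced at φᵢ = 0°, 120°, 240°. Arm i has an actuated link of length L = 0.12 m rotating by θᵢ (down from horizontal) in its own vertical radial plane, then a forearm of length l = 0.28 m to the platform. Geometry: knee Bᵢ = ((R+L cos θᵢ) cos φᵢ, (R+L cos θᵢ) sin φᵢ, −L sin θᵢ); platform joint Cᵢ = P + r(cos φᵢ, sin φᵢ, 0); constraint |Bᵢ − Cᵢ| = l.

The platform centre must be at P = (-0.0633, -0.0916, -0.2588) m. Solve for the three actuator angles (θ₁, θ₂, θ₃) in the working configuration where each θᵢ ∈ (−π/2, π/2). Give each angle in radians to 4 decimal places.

θ₁ = 1.3963, θ₂ = 1.3088, θ₃ = 0.1741

φ1=0.0° → target in arm frame (-0.0633, -0.0916)
  A cos θ + B sin θ = C:  0.2033·cos θ + -0.2588·sin θ = -0.2196
  √(A²+B²)=0.3291;  θ1 = -0.9049+2.3012 ≈ 1.3963
rotate P by −φ2: (-0.0477, 0.1006, -0.2588)
  e−x'=0.1877;  (l²−L²−(e−x')²−y'²−z²)/2L = -0.2014
  √(A²+B²)=0.3197;  θ2 = -0.9434+2.2521 ≈ 1.3088
rotate P by −φ3: (0.1110, -0.0090, -0.2588)
  A=0.0290, B=-0.2588, C=(l²−L²−A²−y'²−z²)/(2L)=-0.0163
  √(A²+B²)=0.2604;  θ3 = -1.4591+1.6333 ≈ 0.1741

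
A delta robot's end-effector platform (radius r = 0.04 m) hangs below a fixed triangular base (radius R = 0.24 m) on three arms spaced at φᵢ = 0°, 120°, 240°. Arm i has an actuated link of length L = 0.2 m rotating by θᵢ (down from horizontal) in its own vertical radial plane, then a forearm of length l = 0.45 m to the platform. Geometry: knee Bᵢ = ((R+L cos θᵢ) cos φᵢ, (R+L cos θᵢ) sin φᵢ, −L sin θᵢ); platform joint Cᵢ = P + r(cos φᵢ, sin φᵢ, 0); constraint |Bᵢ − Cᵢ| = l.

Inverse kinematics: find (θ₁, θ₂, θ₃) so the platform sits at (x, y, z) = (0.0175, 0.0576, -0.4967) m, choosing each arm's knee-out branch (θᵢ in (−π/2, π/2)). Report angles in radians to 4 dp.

rotate P by −φ1: (0.0175, 0.0576, -0.4967)
  A=0.1825, B=-0.4967, C=(l²−L²−A²−y'²−z²)/(2L)=-0.3021
  γ=atan2(-0.4967,0.1825)=-1.2187;  ψ=arccos(-0.5709)=2.1784;  θ1=γ+ψ≈0.9597
rotate P by −φ2: (0.0411, -0.0440, -0.4967)
  A=0.1589, B=-0.4967, C=(l²−L²−A²−y'²−z²)/(2L)=-0.2785
  γ=atan2(-0.4967,0.1589)=-1.2612;  ψ=arccos(-0.5340)=2.1341;  θ2=γ+ψ≈0.8728
rotate P by −φ3: (-0.0586, -0.0136, -0.4967)
  A=0.2586, B=-0.4967, C=(l²−L²−A²−y'²−z²)/(2L)=-0.3782
  θ3 = atan2(B,A) + arccos(C/0.5600) = 1.2216

θ₁ = 0.9597, θ₂ = 0.8728, θ₃ = 1.2216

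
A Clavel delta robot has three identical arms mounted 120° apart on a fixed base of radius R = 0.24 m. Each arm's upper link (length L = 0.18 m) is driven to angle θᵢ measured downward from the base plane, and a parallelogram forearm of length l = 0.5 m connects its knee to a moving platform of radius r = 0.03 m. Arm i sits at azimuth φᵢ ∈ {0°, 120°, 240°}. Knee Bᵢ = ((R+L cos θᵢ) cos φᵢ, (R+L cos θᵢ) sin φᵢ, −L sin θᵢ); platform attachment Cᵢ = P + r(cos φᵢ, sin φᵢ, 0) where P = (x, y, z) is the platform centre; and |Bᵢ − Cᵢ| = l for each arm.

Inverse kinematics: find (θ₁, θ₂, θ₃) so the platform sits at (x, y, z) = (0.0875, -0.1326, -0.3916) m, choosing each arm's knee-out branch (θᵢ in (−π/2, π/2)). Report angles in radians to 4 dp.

θ₁ = 0.0872, θ₂ = 1.1345, θ₃ = 0.1746

arm 1 (φ=0.0°): x'=0.0875, y'=-0.1326
  e−x'=0.1225;  (l²−L²−(e−x')²−y'²−z²)/2L = 0.0879
  √(A²+B²)=0.4103;  θ1 = -1.2676+1.3548 ≈ 0.0872
rotate P by −φ2: (-0.1586, -0.0095, -0.3916)
  A=0.3686, B=-0.3916, C=(l²−L²−A²−y'²−z²)/(2L)=-0.1992
  γ=atan2(-0.3916,0.3686)=-0.8157;  ψ=arccos(-0.3703)=1.9502;  θ2=γ+ψ≈1.1345
rotate P by −φ3: (0.0711, 0.1421, -0.3916)
  e−x'=0.1389;  (l²−L²−(e−x')²−y'²−z²)/2L = 0.0688
  √(A²+B²)=0.4155;  θ3 = -1.2299+1.4045 ≈ 0.1746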